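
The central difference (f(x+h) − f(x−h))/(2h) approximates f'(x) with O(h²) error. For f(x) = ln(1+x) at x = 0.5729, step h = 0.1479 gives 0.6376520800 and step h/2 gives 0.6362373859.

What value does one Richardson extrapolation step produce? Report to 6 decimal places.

r = 2, so 2^r = 4.
Difference of the inputs: 0.6362373859 − 0.6376520800 = -0.0014146941
Divide by 2^2 − 1 = 3: (-0.0014146941)/3 = -0.0004715647
R = A(h/2) + (A(h/2) − A(h))/3 = 0.6362373859 − 0.0004715647 = 0.6357658212

0.635766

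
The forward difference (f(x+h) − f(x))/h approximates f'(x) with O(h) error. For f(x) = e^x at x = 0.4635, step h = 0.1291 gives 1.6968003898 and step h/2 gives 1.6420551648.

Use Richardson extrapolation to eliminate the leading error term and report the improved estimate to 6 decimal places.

1.587310

Order 1 gives 2^r = 2 and 2^r − 1 = 1.
Top: 2(1.6420551648) − (1.6968003898) = 1.5873099398
Extrapolated: 1.5873099398 / 1 = 1.5873099398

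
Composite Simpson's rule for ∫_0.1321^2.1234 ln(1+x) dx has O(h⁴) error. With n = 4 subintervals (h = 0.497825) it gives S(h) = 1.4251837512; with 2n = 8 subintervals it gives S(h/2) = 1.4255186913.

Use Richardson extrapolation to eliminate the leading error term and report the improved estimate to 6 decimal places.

r = 4, so 2^r = 16.
A(h/2) − A(h) = 1.4255186913 − 1.4251837512 = 0.0003349401
Divide by 2^4 − 1 = 15: 0.0003349401/15 = 0.0000223293
R = 1.4255186913 + 0.0000223293 = 1.4255410206

1.425541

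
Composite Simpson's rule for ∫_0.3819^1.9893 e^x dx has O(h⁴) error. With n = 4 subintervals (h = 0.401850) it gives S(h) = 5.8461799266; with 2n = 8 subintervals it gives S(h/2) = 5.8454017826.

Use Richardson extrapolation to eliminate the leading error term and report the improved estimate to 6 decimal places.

5.845350

Error is O(h^4); halving h shrinks it by 2^4 = 16.
Top: 16(5.8454017826) − (5.8461799266) = 87.6802485950
Denominator 16 − 1 = 15.
Extrapolated: 87.6802485950 / 15 = 5.8453499063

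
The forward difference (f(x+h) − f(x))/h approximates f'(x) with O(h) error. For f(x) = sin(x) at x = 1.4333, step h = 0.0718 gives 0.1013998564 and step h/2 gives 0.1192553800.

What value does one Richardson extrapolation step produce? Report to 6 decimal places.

r = 1, so 2^r = 2.
Weighted: 0.2385107600 − 0.1013998564 = 0.1371109036
Extrapolated: 0.1371109036 / 1 = 0.1371109036
Gap between inputs: 1.786e-02; correction applied: +0.0178555236.

0.137111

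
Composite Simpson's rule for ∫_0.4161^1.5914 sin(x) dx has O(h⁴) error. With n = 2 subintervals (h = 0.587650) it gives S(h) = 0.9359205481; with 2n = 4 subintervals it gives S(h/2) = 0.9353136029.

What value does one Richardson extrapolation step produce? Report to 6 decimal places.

0.935273

r = 4, so 2^r = 16.
Numerator 16 × A(h/2) − A(h) = 16 × 0.9353136029 − 0.9359205481 = 14.0290970983
R = 14.0290970983/15 = 0.9352731399
Correction |R − A(h/2)| = 4.046e-05; gap |A(h/2) − A(h)| = 6.069e-04.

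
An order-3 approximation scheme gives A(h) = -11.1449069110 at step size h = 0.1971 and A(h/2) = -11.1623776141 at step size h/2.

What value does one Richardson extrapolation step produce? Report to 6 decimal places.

Error is O(h^3); halving h shrinks it by 2^3 = 8.
8 × (-11.1623776141) − (-11.1449069110) = -78.1541140018
Divide by 2^3 − 1 = 7.
Result: -11.1648734288

-11.164873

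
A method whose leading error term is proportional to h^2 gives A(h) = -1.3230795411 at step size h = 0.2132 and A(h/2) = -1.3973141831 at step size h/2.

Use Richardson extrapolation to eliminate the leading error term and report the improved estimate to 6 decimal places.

-1.422059

Error is O(h^2); halving h shrinks it by 2^2 = 4.
4×(-1.3973141831) − (-1.3230795411) = -4.2661771913
R = (-4.2661771913)/3 = -1.4220590638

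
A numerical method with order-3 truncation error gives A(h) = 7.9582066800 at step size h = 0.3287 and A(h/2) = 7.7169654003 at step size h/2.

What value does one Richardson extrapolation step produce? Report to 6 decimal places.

7.682502

The method has order 3: 2^3 = 8.
8·7.7169654003 − 7.9582066800 = 53.7775165224
R = 53.7775165224/7 = 7.6825023603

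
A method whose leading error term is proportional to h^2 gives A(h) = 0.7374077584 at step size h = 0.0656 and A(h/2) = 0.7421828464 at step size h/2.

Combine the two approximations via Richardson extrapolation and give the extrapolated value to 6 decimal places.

0.743775

Error is O(h^2); halving h shrinks it by 2^2 = 4.
4·0.7421828464 = 2.9687313856; subtract 0.7374077584 → 2.2313236272
2.2313236272 ÷ 3 = 0.7437745424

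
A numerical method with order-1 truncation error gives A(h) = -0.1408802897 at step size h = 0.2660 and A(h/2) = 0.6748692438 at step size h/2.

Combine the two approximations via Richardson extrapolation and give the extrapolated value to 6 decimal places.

1.490619

The method has order 1: 2^1 = 2.
2·0.6748692438 − (-0.1408802897) = 1.4906187773
Divide by 2^1 − 1 = 1.
So the Richardson estimate is 1.4906187773.
Correction |R − A(h/2)| = 8.157e-01; gap |A(h/2) − A(h)| = 8.157e-01.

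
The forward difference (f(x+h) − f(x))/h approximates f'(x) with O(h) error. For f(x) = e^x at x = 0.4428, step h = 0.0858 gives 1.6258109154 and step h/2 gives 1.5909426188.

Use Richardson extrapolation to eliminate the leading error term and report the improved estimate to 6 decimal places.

The method has order 1: 2^1 = 2.
2 × 1.5909426188 = 3.1818852376; 3.1818852376 − 1.6258109154 = 1.5560743222
Extrapolated: 1.5560743222 / 1 = 1.5560743222
Shift from A(h/2): −0.0348682966.

1.556074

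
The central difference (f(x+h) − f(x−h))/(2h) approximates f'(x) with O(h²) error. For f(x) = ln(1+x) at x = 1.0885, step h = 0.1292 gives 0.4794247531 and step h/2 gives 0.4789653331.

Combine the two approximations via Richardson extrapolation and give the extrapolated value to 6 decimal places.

Method order is 2; weight 2^2 = 4.
Top: 4(0.4789653331) − (0.4794247531) = 1.4364365793
Denominator 4 − 1 = 3.
Extrapolated: 1.4364365793 / 3 = 0.4788121931
Correction |R − A(h/2)| = 1.531e-04; gap |A(h/2) − A(h)| = 4.594e-04.

0.478812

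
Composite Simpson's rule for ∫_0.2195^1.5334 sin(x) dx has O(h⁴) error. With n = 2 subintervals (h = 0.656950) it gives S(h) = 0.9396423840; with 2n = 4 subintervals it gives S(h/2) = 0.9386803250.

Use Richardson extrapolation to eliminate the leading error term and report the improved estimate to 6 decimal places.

0.938616

The method has order 4: 2^4 = 16.
Top: 16(0.9386803250) − (0.9396423840) = 14.0792428160
Divide by 2^4 − 1 = 15.
Extrapolated: 14.0792428160 / 15 = 0.9386161877
Gap between inputs: 9.621e-04; correction applied: −0.0000641373.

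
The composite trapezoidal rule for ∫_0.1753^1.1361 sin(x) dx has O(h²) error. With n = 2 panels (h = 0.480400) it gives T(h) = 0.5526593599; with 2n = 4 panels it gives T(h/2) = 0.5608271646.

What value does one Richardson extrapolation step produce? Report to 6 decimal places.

0.563550

The method has order 2: 2^2 = 4.
A(h/2) − A(h) = 0.5608271646 − 0.5526593599 = 0.0081678047
Correction (A(h/2) − A(h))/(4 − 1) = 0.0081678047/3 = 0.0027226016
R = 0.5608271646 + 0.0027226016 = 0.5635497662
Shift from A(h/2): +0.0027226016.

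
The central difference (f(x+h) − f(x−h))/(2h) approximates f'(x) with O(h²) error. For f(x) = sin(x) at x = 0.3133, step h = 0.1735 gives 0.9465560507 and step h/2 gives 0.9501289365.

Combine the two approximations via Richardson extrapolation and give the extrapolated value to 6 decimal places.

Method order is 2; weight 2^2 = 4.
Weighted: 3.8005157460 − 0.9465560507 = 2.8539596953
(4*0.9501289365 − 0.9465560507)/(4 − 1) = 0.9513198984

0.951320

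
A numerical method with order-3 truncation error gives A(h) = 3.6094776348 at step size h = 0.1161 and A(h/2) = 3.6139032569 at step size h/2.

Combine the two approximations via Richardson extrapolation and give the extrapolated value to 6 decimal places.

3.614535

Order 3 gives 2^r = 8 and 2^r − 1 = 7.
Numerator 8×A(h/2) − A(h) = 8×3.6139032569 − 3.6094776348 = 25.3017484204
25.3017484204 ÷ 7 = 3.6145354886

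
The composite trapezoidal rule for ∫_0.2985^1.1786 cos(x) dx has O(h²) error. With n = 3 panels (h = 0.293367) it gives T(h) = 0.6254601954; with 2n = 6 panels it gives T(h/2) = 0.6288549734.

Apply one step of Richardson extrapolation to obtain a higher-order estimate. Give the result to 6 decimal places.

r = 2, so 2^r = 4.
4 × 0.6288549734 = 2.5154198936; subtract 0.6254601954 → 1.8899596982
Divide by 2^2 − 1 = 3.
1.8899596982 ÷ 3 = 0.6299865661
Gap between inputs: 3.395e-03; correction applied: +0.0011315927.

0.629987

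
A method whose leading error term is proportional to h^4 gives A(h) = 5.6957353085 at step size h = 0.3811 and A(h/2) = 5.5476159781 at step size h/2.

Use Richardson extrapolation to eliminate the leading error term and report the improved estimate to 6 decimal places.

r = 4, so 2^r = 16.
16*5.5476159781 − 5.6957353085 = 83.0661203411
Denominator 16 − 1 = 15.
Extrapolated: 83.0661203411 / 15 = 5.5377413561

5.537741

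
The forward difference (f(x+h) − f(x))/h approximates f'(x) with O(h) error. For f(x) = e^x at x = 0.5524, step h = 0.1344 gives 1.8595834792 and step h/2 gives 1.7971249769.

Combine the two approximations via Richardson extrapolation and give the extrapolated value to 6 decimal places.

The method has order 1: 2^1 = 2.
Difference of the inputs: 1.7971249769 − 1.8595834792 = -0.0624585023
Correction (A(h/2) − A(h))/(2 − 1) = (-0.0624585023)/1 = -0.0624585023
R = A(h/2) + (A(h/2) − A(h))/1 = 1.7971249769 − 0.0624585023 = 1.7346664746

1.734666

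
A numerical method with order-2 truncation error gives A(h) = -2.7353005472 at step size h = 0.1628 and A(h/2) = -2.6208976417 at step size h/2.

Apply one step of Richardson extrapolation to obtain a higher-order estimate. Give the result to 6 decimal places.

-2.582763

Leading term ∝ h^2; use weight 4 = 2^2.
4*(-2.6208976417) = -10.4835905668; (-10.4835905668) − (-2.7353005472) = -7.7482900196
(4*(-2.6208976417) − (-2.7353005472))/(4 − 1) = -2.5827633399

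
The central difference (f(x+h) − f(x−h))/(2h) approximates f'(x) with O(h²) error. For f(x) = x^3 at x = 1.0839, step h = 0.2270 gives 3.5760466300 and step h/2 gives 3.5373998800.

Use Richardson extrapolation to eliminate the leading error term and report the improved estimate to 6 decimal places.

With r = 2 the leading error scales as h^2, so the weight is 2^2 = 4.
A(h/2) − A(h) = 3.5373998800 − 3.5760466300 = -0.0386467500
Correction (A(h/2) − A(h))/(4 − 1) = (-0.0386467500)/3 = -0.0128822500
R = 3.5373998800 − 0.0128822500 = 3.5245176300
Correction |R − A(h/2)| = 1.288e-02; gap |A(h/2) − A(h)| = 3.865e-02.

3.524518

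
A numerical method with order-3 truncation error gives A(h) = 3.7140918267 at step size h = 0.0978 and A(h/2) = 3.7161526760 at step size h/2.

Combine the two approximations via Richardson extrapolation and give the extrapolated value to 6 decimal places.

r = 3, so 2^r = 8.
Numerator 8×A(h/2) − A(h) = 8×3.7161526760 − 3.7140918267 = 26.0151295813
R = 26.0151295813/7 = 3.7164470830

3.716447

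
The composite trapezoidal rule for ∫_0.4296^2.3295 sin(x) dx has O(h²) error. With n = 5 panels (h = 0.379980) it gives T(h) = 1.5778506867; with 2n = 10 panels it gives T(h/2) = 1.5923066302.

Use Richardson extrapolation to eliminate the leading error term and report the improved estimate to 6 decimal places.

r = 2: numerator weight 4, denominator 3.
A(h/2) − A(h) = 1.5923066302 − 1.5778506867 = 0.0144559435
Correction (A(h/2) − A(h))/(4 − 1) = 0.0144559435/3 = 0.0048186478
R = 1.5923066302 + 0.0048186478 = 1.5971252780

1.597125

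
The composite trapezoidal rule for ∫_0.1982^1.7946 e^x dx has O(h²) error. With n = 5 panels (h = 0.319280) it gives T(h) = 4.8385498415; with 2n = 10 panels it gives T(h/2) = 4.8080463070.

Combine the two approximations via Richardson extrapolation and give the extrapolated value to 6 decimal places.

4.797878

The method has order 2: 2^2 = 4.
Top: 4(4.8080463070) − (4.8385498415) = 14.3936353865
Extrapolated: 14.3936353865 / 3 = 4.7978784622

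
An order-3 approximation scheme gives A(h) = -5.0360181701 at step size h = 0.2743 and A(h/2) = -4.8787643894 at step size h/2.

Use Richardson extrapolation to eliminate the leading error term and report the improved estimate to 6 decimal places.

r = 3, so 2^r = 8.
8 × (-4.8787643894) = -39.0301151152; subtract (-5.0360181701) → -33.9940969451
Extrapolated: (-33.9940969451) / 7 = -4.8562995636
Gap between inputs: 1.573e-01; correction applied: +0.0224648258.

-4.856300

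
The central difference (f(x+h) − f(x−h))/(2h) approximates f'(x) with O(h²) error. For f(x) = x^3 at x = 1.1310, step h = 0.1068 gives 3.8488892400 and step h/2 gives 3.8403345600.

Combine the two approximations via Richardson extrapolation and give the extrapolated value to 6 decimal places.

Order 2 gives 2^r = 4 and 2^r − 1 = 3.
2^2·A(h/2) = 15.3613382400; minus A(h) gives 11.5124490000.
11.5124490000 ÷ 3 = 3.8374830000

3.837483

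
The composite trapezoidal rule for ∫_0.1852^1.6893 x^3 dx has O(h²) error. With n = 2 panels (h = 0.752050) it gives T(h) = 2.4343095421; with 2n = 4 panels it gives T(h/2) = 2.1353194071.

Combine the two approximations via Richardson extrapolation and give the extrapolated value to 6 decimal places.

The method has order 2: 2^2 = 4.
Difference of the inputs: 2.1353194071 − 2.4343095421 = -0.2989901350
Correction (A(h/2) − A(h))/(4 − 1) = (-0.2989901350)/3 = -0.0996633783
R = A(h/2) + (A(h/2) − A(h))/3 = 2.1353194071 − 0.0996633783 = 2.0356560288

2.035656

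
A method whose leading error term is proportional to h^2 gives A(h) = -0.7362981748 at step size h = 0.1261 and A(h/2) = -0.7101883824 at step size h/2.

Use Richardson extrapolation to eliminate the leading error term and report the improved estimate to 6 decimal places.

-0.701485

Order 2 gives 2^r = 4 and 2^r − 1 = 3.
4×(-0.7101883824) − (-0.7362981748) = -2.1044553548
(4×(-0.7101883824) − (-0.7362981748))/(4 − 1) = -0.7014851183
Gap between inputs: 2.611e-02; correction applied: +0.0087032641.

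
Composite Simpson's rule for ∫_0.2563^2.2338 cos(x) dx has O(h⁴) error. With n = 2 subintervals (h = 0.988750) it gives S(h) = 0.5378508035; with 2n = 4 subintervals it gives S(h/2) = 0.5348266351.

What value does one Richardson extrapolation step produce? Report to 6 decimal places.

0.534625

r = 4: numerator weight 16, denominator 15.
16·0.5348266351 = 8.5572261616; subtract 0.5378508035 → 8.0193753581
Divide by 2^4 − 1 = 15.
So the Richardson estimate is 0.5346250239.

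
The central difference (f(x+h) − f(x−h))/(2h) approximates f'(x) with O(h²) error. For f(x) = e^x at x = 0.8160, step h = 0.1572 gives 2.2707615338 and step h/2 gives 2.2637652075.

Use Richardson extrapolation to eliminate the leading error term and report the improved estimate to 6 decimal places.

2.261433

Order 2 gives 2^r = 4 and 2^r − 1 = 3.
Numerator 4*A(h/2) − A(h) = 4*2.2637652075 − 2.2707615338 = 6.7842992962
R = 6.7842992962/3 = 2.2614330987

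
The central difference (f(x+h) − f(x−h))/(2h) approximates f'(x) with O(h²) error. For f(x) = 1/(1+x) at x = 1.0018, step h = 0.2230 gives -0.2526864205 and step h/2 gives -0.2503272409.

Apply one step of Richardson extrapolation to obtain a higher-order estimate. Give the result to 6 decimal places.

Error is O(h^2); halving h shrinks it by 2^2 = 4.
Numerator 4·A(h/2) − A(h) = 4·(-0.2503272409) − (-0.2526864205) = -0.7486225431
R = (-0.7486225431)/3 = -0.2495408477

-0.249541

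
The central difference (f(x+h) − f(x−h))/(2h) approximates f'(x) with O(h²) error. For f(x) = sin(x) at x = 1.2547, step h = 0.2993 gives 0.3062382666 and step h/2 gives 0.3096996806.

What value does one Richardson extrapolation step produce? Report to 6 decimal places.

0.310853

r = 2: numerator weight 4, denominator 3.
2^2·A(h/2) = 1.2387987224; minus A(h) gives 0.9325604558.
Divide by 2^2 − 1 = 3.
(4·0.3096996806 − 0.3062382666)/(4 − 1) = 0.3108534853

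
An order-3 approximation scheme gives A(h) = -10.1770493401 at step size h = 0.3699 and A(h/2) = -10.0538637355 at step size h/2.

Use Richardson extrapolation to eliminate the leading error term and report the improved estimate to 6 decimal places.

-10.036266

Method order is 3; weight 2^3 = 8.
8*(-10.0538637355) = -80.4309098840; subtract (-10.1770493401) → -70.2538605439
Divide by 2^3 − 1 = 7.
Result: -10.0362657920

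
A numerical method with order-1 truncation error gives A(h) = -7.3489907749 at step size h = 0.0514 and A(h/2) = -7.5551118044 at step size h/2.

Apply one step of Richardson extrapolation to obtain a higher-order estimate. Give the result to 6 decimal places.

-7.761233

Leading term ∝ h^1; use weight 2 = 2^1.
Difference of the inputs: -7.5551118044 − (-7.3489907749) = -0.2061210295
Correction (A(h/2) − A(h))/(2 − 1) = (-0.2061210295)/1 = -0.2061210295
R = -7.5551118044 − 0.2061210295 = -7.7612328339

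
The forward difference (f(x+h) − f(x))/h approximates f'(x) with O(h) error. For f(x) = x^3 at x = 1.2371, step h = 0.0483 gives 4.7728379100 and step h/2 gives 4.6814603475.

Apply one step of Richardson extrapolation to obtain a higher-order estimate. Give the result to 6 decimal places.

4.590083

Method order is 1; weight 2^1 = 2.
2 × 4.6814603475 − 4.7728379100 = 4.5900827850
Divide by 2^1 − 1 = 1.
4.5900827850 ÷ 1 = 4.5900827850
Shift from A(h/2): −0.0913775625.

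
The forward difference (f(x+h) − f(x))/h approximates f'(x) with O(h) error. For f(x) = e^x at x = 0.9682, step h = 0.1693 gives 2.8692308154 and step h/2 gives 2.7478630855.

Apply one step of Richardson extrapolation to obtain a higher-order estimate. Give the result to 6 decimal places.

Method order is 1; weight 2^1 = 2.
A(h/2) − A(h) = 2.7478630855 − 2.8692308154 = -0.1213677299
Correction (A(h/2) − A(h))/(2 − 1) = (-0.1213677299)/1 = -0.1213677299
R = 2.7478630855 − 0.1213677299 = 2.6264953556
Gap between inputs: 1.214e-01; correction applied: −0.1213677299.

2.626495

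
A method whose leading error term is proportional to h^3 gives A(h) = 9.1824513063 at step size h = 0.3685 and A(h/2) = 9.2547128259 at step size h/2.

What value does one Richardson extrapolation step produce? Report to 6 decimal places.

9.265036

Error is O(h^3); halving h shrinks it by 2^3 = 8.
2^3 × A(h/2) = 74.0377026072; minus A(h) gives 64.8552513009.
(8 × 9.2547128259 − 9.1824513063)/(8 − 1) = 9.2650359001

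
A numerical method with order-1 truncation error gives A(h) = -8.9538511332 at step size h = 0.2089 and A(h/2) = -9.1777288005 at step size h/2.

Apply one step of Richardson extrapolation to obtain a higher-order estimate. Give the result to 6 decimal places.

-9.401606

The method has order 1: 2^1 = 2.
2^1×A(h/2) = -18.3554576010; minus A(h) gives -9.4016064678.
Denominator 2 − 1 = 1.
(-9.4016064678) ÷ 1 = -9.4016064678
Correction |R − A(h/2)| = 2.239e-01; gap |A(h/2) − A(h)| = 2.239e-01.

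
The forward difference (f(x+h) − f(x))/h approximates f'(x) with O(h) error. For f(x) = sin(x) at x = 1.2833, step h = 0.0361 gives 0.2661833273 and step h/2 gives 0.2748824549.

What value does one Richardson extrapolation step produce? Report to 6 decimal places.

r = 1, so 2^r = 2.
2·0.2748824549 = 0.5497649098; 0.5497649098 − 0.2661833273 = 0.2835815825
Denominator 2 − 1 = 1.
0.2835815825 ÷ 1 = 0.2835815825
Gap between inputs: 8.699e-03; correction applied: +0.0086991276.

0.283582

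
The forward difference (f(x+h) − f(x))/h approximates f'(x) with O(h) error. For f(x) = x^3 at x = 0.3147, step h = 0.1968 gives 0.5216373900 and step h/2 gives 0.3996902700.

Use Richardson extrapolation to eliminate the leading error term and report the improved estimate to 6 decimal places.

Order 1 gives 2^r = 2 and 2^r − 1 = 1.
Weighted: 0.7993805400 − 0.5216373900 = 0.2777431500
Divide by 2^1 − 1 = 1.
So the Richardson estimate is 0.2777431500.

0.277743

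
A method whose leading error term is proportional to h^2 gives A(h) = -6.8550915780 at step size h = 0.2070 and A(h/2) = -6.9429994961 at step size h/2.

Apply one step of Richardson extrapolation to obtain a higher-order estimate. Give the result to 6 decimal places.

-6.972302

r = 2, so 2^r = 4.
4·(-6.9429994961) = -27.7719979844; subtract (-6.8550915780) → -20.9169064064
Extrapolated: (-20.9169064064) / 3 = -6.9723021355
Gap between inputs: 8.791e-02; correction applied: −0.0293026394.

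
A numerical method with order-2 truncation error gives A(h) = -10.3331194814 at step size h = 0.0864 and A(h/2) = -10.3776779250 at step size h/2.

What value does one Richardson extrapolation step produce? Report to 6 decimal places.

Method order is 2; weight 2^2 = 4.
Difference of the inputs: -10.3776779250 − (-10.3331194814) = -0.0445584436
Correction (A(h/2) − A(h))/(4 − 1) = (-0.0445584436)/3 = -0.0148528145
R = -10.3776779250 − 0.0148528145 = -10.3925307395
Gap between inputs: 4.456e-02; correction applied: −0.0148528145.

-10.392531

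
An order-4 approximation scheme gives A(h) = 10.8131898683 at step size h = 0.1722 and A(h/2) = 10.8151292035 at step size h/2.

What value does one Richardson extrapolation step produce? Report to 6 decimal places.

10.815258

With r = 4 the leading error scales as h^4, so the weight is 2^4 = 16.
Difference of the inputs: 10.8151292035 − 10.8131898683 = 0.0019393352
Divide by 2^4 − 1 = 15: 0.0019393352/15 = 0.0001292890
R = A(h/2) + (A(h/2) − A(h))/15 = 10.8151292035 + 0.0001292890 = 10.8152584925
Gap between inputs: 1.939e-03; correction applied: +0.0001292890.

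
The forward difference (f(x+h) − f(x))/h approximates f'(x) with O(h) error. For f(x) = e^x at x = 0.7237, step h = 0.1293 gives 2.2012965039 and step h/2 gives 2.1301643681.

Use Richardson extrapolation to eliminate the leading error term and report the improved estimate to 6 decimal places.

2.059032

Method order is 1; weight 2^1 = 2.
Numerator 2·A(h/2) − A(h) = 2·2.1301643681 − 2.2012965039 = 2.0590322323
Divide by 2^1 − 1 = 1.
R = 2.0590322323/1 = 2.0590322323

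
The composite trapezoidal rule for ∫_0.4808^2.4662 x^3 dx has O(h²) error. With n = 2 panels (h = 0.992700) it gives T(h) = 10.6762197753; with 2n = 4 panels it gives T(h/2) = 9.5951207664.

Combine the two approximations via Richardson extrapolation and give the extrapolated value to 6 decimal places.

Method order is 2; weight 2^2 = 4.
2^2 × A(h/2) = 38.3804830656; minus A(h) gives 27.7042632903.
R = 27.7042632903/3 = 9.2347544301
Correction |R − A(h/2)| = 3.604e-01; gap |A(h/2) − A(h)| = 1.081e+00.

9.234754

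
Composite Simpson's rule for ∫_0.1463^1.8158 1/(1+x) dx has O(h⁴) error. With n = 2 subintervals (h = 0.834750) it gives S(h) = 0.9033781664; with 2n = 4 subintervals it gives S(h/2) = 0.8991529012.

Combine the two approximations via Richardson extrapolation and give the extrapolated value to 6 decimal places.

The method has order 4: 2^4 = 16.
2^4 × A(h/2) = 14.3864464192; minus A(h) gives 13.4830682528.
Divide by 2^4 − 1 = 15.
R = 13.4830682528/15 = 0.8988712169

0.898871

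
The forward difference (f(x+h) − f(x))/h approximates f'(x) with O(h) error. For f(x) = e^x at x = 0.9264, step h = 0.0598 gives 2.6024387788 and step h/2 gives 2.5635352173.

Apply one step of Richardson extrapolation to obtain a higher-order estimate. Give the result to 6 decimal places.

2.524632

Leading term ∝ h^1; use weight 2 = 2^1.
Weighted: 5.1270704346 − 2.6024387788 = 2.5246316558
Denominator 2 − 1 = 1.
So the Richardson estimate is 2.5246316558.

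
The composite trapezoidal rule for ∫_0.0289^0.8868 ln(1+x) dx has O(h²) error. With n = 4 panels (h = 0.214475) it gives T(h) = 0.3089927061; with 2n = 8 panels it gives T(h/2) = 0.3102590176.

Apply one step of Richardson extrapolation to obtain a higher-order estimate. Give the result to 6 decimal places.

0.310681

Leading term ∝ h^2; use weight 4 = 2^2.
Numerator 4·A(h/2) − A(h) = 4·0.3102590176 − 0.3089927061 = 0.9320433643
(4·0.3102590176 − 0.3089927061)/(4 − 1) = 0.3106811214
Gap between inputs: 1.266e-03; correction applied: +0.0004221038.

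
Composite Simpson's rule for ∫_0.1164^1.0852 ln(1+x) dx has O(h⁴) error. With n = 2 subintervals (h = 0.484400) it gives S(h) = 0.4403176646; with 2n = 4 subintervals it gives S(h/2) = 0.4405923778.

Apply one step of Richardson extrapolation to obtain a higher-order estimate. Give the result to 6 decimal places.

0.440611

r = 4, so 2^r = 16.
Top: 16(0.4405923778) − (0.4403176646) = 6.6091603802
(16·0.4405923778 − 0.4403176646)/(16 − 1) = 0.4406106920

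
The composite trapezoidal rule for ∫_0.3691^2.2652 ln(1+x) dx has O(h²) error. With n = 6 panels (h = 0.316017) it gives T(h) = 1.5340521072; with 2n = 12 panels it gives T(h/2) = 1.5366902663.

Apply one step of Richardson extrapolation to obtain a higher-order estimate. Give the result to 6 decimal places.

1.537570

Leading term ∝ h^2; use weight 4 = 2^2.
2^2×A(h/2) = 6.1467610652; minus A(h) gives 4.6127089580.
4.6127089580 ÷ 3 = 1.5375696527
Correction |R − A(h/2)| = 8.794e-04; gap |A(h/2) − A(h)| = 2.638e-03.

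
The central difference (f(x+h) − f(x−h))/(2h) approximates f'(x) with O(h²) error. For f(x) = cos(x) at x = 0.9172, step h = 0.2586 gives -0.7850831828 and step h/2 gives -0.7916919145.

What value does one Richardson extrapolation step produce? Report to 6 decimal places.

-0.793895

The method has order 2: 2^2 = 4.
4×(-0.7916919145) = -3.1667676580; subtract (-0.7850831828) → -2.3816844752
Denominator 4 − 1 = 3.
Extrapolated: (-2.3816844752) / 3 = -0.7938948251
Shift from A(h/2): −0.0022029106.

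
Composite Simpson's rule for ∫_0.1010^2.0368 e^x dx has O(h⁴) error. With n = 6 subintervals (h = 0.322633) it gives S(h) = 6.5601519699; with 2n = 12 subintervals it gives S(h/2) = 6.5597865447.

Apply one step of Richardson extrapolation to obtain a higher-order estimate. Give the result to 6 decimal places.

6.559762

r = 4: numerator weight 16, denominator 15.
16×6.5597865447 − 6.5601519699 = 98.3964327453
R = 98.3964327453/15 = 6.5597621830
Correction |R − A(h/2)| = 2.436e-05; gap |A(h/2) − A(h)| = 3.654e-04.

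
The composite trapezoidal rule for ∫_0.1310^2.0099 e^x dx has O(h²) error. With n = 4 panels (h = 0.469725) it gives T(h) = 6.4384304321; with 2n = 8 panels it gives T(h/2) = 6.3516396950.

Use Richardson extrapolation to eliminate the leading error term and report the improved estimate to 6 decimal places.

The method has order 2: 2^2 = 4.
4×6.3516396950 − 6.4384304321 = 18.9681283479
Extrapolated: 18.9681283479 / 3 = 6.3227094493

6.322709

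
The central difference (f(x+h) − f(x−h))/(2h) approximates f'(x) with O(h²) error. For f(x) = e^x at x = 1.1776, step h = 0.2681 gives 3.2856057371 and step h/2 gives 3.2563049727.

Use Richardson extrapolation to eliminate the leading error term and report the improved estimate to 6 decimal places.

With r = 2 the leading error scales as h^2, so the weight is 2^2 = 4.
Top: 4(3.2563049727) − (3.2856057371) = 9.7396141537
Divide by 2^2 − 1 = 3.
Result: 3.2465380512
Gap between inputs: 2.930e-02; correction applied: −0.0097669215.

3.246538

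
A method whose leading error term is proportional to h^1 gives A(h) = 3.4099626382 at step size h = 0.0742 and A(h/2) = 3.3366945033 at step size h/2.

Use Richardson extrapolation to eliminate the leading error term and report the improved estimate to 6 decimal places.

With r = 1 the leading error scales as h^1, so the weight is 2^1 = 2.
Top: 2(3.3366945033) − (3.4099626382) = 3.2634263684
(2*3.3366945033 − 3.4099626382)/(2 − 1) = 3.2634263684

3.263426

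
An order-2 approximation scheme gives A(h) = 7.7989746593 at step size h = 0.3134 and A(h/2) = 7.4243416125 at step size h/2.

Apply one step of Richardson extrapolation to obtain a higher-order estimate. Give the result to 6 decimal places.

Method order is 2; weight 2^2 = 4.
A(h/2) − A(h) = 7.4243416125 − 7.7989746593 = -0.3746330468
Correction (A(h/2) − A(h))/(4 − 1) = (-0.3746330468)/3 = -0.1248776823
R = A(h/2) + (A(h/2) − A(h))/3 = 7.4243416125 − 0.1248776823 = 7.2994639302
Shift from A(h/2): −0.1248776823.

7.299464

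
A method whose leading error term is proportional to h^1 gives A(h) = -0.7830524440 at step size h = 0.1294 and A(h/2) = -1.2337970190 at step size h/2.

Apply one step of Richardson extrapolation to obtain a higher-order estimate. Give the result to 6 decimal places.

-1.684542

Method order is 1; weight 2^1 = 2.
Weighted: (-2.4675940380) − (-0.7830524440) = -1.6845415940
(-1.6845415940) ÷ 1 = -1.6845415940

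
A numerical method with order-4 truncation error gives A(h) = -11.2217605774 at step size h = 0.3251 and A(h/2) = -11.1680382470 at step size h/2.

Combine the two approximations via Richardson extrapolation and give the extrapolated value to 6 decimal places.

-11.164457

Method order is 4; weight 2^4 = 16.
16·(-11.1680382470) = -178.6886119520; (-178.6886119520) − (-11.2217605774) = -167.4668513746
Extrapolated: (-167.4668513746) / 15 = -11.1644567583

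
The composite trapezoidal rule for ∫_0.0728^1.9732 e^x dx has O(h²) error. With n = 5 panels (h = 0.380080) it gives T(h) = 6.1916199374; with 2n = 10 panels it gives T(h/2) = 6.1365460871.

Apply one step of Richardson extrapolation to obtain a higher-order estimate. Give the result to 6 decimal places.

6.118188

With r = 2 the leading error scales as h^2, so the weight is 2^2 = 4.
2^2 × A(h/2) = 24.5461843484; minus A(h) gives 18.3545644110.
Denominator 4 − 1 = 3.
So the Richardson estimate is 6.1181881370.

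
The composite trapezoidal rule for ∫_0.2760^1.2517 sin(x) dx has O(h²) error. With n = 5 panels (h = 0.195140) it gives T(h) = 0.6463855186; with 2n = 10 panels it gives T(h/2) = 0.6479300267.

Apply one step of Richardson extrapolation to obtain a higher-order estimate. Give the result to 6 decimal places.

0.648445

Leading term ∝ h^2; use weight 4 = 2^2.
2^2*A(h/2) = 2.5917201068; minus A(h) gives 1.9453345882.
Extrapolated: 1.9453345882 / 3 = 0.6484448627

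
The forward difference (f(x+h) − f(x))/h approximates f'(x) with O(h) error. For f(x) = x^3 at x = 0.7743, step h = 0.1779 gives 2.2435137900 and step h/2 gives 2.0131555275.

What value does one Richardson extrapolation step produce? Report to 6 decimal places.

Order 1 gives 2^r = 2 and 2^r − 1 = 1.
Top: 2(2.0131555275) − (2.2435137900) = 1.7827972650
Denominator 2 − 1 = 1.
(2·2.0131555275 − 2.2435137900)/(2 − 1) = 1.7827972650

1.782797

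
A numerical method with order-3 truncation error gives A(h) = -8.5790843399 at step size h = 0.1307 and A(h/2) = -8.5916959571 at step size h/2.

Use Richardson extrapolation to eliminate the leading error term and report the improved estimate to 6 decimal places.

-8.593498

Method order is 3; weight 2^3 = 8.
8×(-8.5916959571) − (-8.5790843399) = -60.1544833169
Denominator 8 − 1 = 7.
(8×(-8.5916959571) − (-8.5790843399))/(8 − 1) = -8.5934976167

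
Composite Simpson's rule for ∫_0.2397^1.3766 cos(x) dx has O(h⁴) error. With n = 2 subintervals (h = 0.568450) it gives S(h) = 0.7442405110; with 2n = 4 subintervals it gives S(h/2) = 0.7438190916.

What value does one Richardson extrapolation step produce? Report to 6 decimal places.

The method has order 4: 2^4 = 16.
2^4 × A(h/2) = 11.9011054656; minus A(h) gives 11.1568649546.
R = 11.1568649546/15 = 0.7437909970

0.743791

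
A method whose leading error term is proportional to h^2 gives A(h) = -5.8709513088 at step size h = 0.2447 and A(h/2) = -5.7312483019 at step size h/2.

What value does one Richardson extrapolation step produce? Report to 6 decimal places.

r = 2: numerator weight 4, denominator 3.
Top: 4(-5.7312483019) − (-5.8709513088) = -17.0540418988
Extrapolated: (-17.0540418988) / 3 = -5.6846806329
Correction |R − A(h/2)| = 4.657e-02; gap |A(h/2) − A(h)| = 1.397e-01.

-5.684681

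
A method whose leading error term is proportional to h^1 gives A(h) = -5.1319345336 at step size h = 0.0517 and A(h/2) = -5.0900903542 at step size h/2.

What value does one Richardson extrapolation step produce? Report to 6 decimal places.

The method has order 1: 2^1 = 2.
2*(-5.0900903542) = -10.1801807084; (-10.1801807084) − (-5.1319345336) = -5.0482461748
R = (-5.0482461748)/1 = -5.0482461748
Gap between inputs: 4.184e-02; correction applied: +0.0418441794.

-5.048246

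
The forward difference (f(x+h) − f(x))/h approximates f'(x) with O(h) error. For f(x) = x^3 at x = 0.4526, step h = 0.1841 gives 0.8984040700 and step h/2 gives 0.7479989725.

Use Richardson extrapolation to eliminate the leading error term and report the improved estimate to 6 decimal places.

0.597594

Method order is 1; weight 2^1 = 2.
2^1*A(h/2) = 1.4959979450; minus A(h) gives 0.5975938750.
R = 0.5975938750/1 = 0.5975938750
Gap between inputs: 1.504e-01; correction applied: −0.1504050975.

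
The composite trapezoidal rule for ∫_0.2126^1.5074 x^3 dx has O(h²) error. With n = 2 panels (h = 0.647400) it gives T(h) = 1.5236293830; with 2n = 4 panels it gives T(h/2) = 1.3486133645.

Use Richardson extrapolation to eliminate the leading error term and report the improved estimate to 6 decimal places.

1.290275

With r = 2 the leading error scales as h^2, so the weight is 2^2 = 4.
4·1.3486133645 − 1.5236293830 = 3.8708240750
Extrapolated: 3.8708240750 / 3 = 1.2902746917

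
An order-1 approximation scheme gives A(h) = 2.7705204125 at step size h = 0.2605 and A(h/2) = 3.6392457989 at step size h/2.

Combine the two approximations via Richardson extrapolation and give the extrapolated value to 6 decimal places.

With r = 1 the leading error scales as h^1, so the weight is 2^1 = 2.
2*3.6392457989 − 2.7705204125 = 4.5079711853
R = 4.5079711853/1 = 4.5079711853
Gap between inputs: 8.687e-01; correction applied: +0.8687253864.

4.507971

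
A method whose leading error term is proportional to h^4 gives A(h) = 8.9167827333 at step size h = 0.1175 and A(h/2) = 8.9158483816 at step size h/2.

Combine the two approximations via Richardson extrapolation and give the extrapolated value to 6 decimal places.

8.915786

The method has order 4: 2^4 = 16.
16 × 8.9158483816 = 142.6535741056; 142.6535741056 − 8.9167827333 = 133.7367913723
R = 133.7367913723/15 = 8.9157860915
Gap between inputs: 9.344e-04; correction applied: −0.0000622901.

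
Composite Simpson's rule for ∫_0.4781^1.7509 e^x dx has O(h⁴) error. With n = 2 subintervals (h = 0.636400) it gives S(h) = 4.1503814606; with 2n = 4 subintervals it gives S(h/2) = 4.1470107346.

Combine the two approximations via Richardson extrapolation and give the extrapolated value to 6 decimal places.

4.146786

With r = 4 the leading error scales as h^4, so the weight is 2^4 = 16.
Numerator 16·A(h/2) − A(h) = 16·4.1470107346 − 4.1503814606 = 62.2017902930
Extrapolated: 62.2017902930 / 15 = 4.1467860195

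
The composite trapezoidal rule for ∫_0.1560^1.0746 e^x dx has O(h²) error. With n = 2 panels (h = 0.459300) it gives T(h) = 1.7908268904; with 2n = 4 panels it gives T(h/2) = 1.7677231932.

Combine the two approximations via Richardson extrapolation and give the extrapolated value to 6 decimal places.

1.760022

Error is O(h^2); halving h shrinks it by 2^2 = 4.
Difference of the inputs: 1.7677231932 − 1.7908268904 = -0.0231036972
Correction (A(h/2) − A(h))/(4 − 1) = (-0.0231036972)/3 = -0.0077012324
R = A(h/2) + (A(h/2) − A(h))/3 = 1.7677231932 − 0.0077012324 = 1.7600219608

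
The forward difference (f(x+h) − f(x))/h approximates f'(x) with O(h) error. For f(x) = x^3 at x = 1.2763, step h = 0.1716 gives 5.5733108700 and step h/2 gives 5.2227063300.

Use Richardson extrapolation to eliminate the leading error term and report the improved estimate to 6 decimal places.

4.872102

Method order is 1; weight 2^1 = 2.
2·5.2227063300 = 10.4454126600; subtract 5.5733108700 → 4.8721017900
Divide by 2^1 − 1 = 1.
So the Richardson estimate is 4.8721017900.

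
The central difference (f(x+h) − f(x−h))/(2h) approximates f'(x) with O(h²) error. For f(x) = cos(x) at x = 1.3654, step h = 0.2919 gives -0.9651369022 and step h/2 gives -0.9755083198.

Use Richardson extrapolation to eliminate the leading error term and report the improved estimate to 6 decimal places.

Method order is 2; weight 2^2 = 4.
4*(-0.9755083198) − (-0.9651369022) = -2.9368963770
R = (-2.9368963770)/3 = -0.9789654590

-0.978965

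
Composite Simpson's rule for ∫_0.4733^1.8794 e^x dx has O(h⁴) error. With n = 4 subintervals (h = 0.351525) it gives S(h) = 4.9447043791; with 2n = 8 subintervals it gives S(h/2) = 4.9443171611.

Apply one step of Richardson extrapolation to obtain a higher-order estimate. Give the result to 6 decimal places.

4.944291

Order 4 gives 2^r = 16 and 2^r − 1 = 15.
Top: 16(4.9443171611) − (4.9447043791) = 74.1643701985
R = 74.1643701985/15 = 4.9442913466
Correction |R − A(h/2)| = 2.581e-05; gap |A(h/2) − A(h)| = 3.872e-04.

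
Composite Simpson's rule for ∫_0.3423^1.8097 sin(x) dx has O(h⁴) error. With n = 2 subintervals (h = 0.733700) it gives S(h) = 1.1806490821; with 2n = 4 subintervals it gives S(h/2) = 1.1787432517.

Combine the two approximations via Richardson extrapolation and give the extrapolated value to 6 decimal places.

r = 4: numerator weight 16, denominator 15.
16*1.1787432517 − 1.1806490821 = 17.6792429451
Divide by 2^4 − 1 = 15.
R = 17.6792429451/15 = 1.1786161963
Correction |R − A(h/2)| = 1.271e-04; gap |A(h/2) − A(h)| = 1.906e-03.

1.178616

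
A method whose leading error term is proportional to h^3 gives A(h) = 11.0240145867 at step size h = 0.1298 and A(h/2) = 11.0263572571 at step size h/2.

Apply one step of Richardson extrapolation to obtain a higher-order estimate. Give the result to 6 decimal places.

11.026692

Error is O(h^3); halving h shrinks it by 2^3 = 8.
Numerator 8 × A(h/2) − A(h) = 8 × 11.0263572571 − 11.0240145867 = 77.1868434701
Divide by 2^3 − 1 = 7.
Extrapolated: 77.1868434701 / 7 = 11.0266919243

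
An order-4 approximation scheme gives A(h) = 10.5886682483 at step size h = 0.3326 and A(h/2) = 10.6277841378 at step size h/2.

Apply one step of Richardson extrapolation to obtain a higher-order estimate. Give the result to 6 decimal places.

10.630392

Error is O(h^4); halving h shrinks it by 2^4 = 16.
Difference of the inputs: 10.6277841378 − 10.5886682483 = 0.0391158895
Divide by 2^4 − 1 = 15: 0.0391158895/15 = 0.0026077260
R = A(h/2) + (A(h/2) − A(h))/15 = 10.6277841378 + 0.0026077260 = 10.6303918638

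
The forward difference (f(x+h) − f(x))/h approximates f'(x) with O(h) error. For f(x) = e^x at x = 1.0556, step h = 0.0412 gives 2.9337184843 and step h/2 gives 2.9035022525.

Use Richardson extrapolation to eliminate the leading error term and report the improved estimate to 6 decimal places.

2.873286

With r = 1 the leading error scales as h^1, so the weight is 2^1 = 2.
2·2.9035022525 − 2.9337184843 = 2.8732860207
Denominator 2 − 1 = 1.
(2·2.9035022525 − 2.9337184843)/(2 − 1) = 2.8732860207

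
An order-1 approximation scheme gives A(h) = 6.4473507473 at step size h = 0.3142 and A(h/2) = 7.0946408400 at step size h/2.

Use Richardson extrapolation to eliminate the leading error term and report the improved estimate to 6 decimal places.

7.741931

r = 1: numerator weight 2, denominator 1.
A(h/2) − A(h) = 7.0946408400 − 6.4473507473 = 0.6472900927
Correction (A(h/2) − A(h))/(2 − 1) = 0.6472900927/1 = 0.6472900927
R = 7.0946408400 + 0.6472900927 = 7.7419309327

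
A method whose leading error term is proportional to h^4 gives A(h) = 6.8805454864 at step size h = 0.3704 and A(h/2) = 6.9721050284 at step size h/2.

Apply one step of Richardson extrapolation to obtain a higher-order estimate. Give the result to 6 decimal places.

Leading term ∝ h^4; use weight 16 = 2^4.
16*6.9721050284 = 111.5536804544; 111.5536804544 − 6.8805454864 = 104.6731349680
Extrapolated: 104.6731349680 / 15 = 6.9782089979
Correction |R − A(h/2)| = 6.104e-03; gap |A(h/2) − A(h)| = 9.156e-02.

6.978209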